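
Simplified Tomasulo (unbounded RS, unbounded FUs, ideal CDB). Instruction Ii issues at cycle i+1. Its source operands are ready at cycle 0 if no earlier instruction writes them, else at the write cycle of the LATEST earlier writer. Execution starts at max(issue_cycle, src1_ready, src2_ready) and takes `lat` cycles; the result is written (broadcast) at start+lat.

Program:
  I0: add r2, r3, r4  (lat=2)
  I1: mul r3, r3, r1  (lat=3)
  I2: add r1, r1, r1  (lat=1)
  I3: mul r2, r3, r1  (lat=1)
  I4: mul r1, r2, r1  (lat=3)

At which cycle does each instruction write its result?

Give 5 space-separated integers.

Answer: 3 5 4 6 9

Derivation:
I0 add r2: issue@1 deps=(None,None) exec_start@1 write@3
I1 mul r3: issue@2 deps=(None,None) exec_start@2 write@5
I2 add r1: issue@3 deps=(None,None) exec_start@3 write@4
I3 mul r2: issue@4 deps=(1,2) exec_start@5 write@6
I4 mul r1: issue@5 deps=(3,2) exec_start@6 write@9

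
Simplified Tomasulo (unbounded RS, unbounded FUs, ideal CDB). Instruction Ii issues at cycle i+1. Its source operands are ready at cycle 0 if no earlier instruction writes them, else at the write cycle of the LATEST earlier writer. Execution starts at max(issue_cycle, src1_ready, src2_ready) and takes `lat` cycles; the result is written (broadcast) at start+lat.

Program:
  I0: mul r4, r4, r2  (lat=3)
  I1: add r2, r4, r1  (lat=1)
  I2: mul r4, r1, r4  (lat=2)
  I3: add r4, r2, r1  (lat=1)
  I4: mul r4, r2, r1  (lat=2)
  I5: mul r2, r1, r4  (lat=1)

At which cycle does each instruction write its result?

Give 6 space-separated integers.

Answer: 4 5 6 6 7 8

Derivation:
I0 mul r4: issue@1 deps=(None,None) exec_start@1 write@4
I1 add r2: issue@2 deps=(0,None) exec_start@4 write@5
I2 mul r4: issue@3 deps=(None,0) exec_start@4 write@6
I3 add r4: issue@4 deps=(1,None) exec_start@5 write@6
I4 mul r4: issue@5 deps=(1,None) exec_start@5 write@7
I5 mul r2: issue@6 deps=(None,4) exec_start@7 write@8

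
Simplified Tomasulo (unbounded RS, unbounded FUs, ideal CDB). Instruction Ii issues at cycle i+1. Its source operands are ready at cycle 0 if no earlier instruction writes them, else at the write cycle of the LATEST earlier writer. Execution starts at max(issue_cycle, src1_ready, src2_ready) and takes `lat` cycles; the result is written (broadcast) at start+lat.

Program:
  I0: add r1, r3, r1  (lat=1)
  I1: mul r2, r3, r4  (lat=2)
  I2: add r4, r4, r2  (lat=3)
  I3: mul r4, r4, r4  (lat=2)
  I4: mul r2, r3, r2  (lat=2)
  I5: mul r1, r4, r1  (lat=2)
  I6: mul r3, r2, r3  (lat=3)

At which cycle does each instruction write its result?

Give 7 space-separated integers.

Answer: 2 4 7 9 7 11 10

Derivation:
I0 add r1: issue@1 deps=(None,None) exec_start@1 write@2
I1 mul r2: issue@2 deps=(None,None) exec_start@2 write@4
I2 add r4: issue@3 deps=(None,1) exec_start@4 write@7
I3 mul r4: issue@4 deps=(2,2) exec_start@7 write@9
I4 mul r2: issue@5 deps=(None,1) exec_start@5 write@7
I5 mul r1: issue@6 deps=(3,0) exec_start@9 write@11
I6 mul r3: issue@7 deps=(4,None) exec_start@7 write@10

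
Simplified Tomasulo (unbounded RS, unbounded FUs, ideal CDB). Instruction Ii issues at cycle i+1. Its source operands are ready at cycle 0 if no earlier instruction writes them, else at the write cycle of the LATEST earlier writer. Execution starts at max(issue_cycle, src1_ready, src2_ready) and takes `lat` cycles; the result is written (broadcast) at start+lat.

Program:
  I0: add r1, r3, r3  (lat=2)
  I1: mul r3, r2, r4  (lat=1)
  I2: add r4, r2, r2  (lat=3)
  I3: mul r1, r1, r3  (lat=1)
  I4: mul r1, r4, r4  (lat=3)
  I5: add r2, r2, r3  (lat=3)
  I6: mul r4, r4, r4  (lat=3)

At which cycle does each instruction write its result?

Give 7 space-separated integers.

Answer: 3 3 6 5 9 9 10

Derivation:
I0 add r1: issue@1 deps=(None,None) exec_start@1 write@3
I1 mul r3: issue@2 deps=(None,None) exec_start@2 write@3
I2 add r4: issue@3 deps=(None,None) exec_start@3 write@6
I3 mul r1: issue@4 deps=(0,1) exec_start@4 write@5
I4 mul r1: issue@5 deps=(2,2) exec_start@6 write@9
I5 add r2: issue@6 deps=(None,1) exec_start@6 write@9
I6 mul r4: issue@7 deps=(2,2) exec_start@7 write@10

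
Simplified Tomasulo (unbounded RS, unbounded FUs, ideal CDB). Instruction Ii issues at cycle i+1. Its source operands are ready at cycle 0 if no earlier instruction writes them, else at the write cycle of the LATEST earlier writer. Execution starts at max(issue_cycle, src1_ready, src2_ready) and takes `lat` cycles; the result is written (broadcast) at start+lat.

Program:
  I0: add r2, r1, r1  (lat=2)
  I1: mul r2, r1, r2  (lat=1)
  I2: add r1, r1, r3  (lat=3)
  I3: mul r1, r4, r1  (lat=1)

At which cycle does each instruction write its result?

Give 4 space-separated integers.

Answer: 3 4 6 7

Derivation:
I0 add r2: issue@1 deps=(None,None) exec_start@1 write@3
I1 mul r2: issue@2 deps=(None,0) exec_start@3 write@4
I2 add r1: issue@3 deps=(None,None) exec_start@3 write@6
I3 mul r1: issue@4 deps=(None,2) exec_start@6 write@7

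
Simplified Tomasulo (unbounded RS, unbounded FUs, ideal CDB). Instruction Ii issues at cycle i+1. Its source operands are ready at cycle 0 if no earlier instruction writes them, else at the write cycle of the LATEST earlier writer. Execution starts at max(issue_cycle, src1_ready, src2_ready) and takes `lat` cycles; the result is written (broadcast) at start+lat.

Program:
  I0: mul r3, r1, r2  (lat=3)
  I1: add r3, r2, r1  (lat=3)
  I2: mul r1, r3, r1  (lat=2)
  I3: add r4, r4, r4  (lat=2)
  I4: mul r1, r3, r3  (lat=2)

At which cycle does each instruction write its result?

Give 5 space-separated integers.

Answer: 4 5 7 6 7

Derivation:
I0 mul r3: issue@1 deps=(None,None) exec_start@1 write@4
I1 add r3: issue@2 deps=(None,None) exec_start@2 write@5
I2 mul r1: issue@3 deps=(1,None) exec_start@5 write@7
I3 add r4: issue@4 deps=(None,None) exec_start@4 write@6
I4 mul r1: issue@5 deps=(1,1) exec_start@5 write@7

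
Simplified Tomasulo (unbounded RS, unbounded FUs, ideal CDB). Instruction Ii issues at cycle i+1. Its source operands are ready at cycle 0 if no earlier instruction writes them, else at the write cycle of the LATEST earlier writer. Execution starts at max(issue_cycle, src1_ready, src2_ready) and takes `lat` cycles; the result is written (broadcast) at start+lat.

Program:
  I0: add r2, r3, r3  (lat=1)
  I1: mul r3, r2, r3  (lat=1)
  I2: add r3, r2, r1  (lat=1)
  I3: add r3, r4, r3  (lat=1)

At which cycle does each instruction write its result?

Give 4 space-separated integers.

I0 add r2: issue@1 deps=(None,None) exec_start@1 write@2
I1 mul r3: issue@2 deps=(0,None) exec_start@2 write@3
I2 add r3: issue@3 deps=(0,None) exec_start@3 write@4
I3 add r3: issue@4 deps=(None,2) exec_start@4 write@5

Answer: 2 3 4 5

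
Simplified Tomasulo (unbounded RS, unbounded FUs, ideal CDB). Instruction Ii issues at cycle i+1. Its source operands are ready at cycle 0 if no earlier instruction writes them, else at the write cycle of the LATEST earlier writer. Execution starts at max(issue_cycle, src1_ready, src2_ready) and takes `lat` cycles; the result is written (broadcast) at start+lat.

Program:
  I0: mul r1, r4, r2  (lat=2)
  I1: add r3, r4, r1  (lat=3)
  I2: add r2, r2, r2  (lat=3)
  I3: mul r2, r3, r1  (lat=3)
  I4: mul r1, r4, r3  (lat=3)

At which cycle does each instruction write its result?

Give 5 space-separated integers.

I0 mul r1: issue@1 deps=(None,None) exec_start@1 write@3
I1 add r3: issue@2 deps=(None,0) exec_start@3 write@6
I2 add r2: issue@3 deps=(None,None) exec_start@3 write@6
I3 mul r2: issue@4 deps=(1,0) exec_start@6 write@9
I4 mul r1: issue@5 deps=(None,1) exec_start@6 write@9

Answer: 3 6 6 9 9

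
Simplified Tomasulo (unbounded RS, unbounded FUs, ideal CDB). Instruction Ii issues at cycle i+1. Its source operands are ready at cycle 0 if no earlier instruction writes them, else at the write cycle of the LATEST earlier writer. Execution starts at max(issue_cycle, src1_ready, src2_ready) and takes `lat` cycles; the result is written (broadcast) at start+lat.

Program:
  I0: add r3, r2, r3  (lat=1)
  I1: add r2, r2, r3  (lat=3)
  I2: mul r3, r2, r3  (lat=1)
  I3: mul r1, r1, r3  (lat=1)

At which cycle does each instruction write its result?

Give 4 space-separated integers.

Answer: 2 5 6 7

Derivation:
I0 add r3: issue@1 deps=(None,None) exec_start@1 write@2
I1 add r2: issue@2 deps=(None,0) exec_start@2 write@5
I2 mul r3: issue@3 deps=(1,0) exec_start@5 write@6
I3 mul r1: issue@4 deps=(None,2) exec_start@6 write@7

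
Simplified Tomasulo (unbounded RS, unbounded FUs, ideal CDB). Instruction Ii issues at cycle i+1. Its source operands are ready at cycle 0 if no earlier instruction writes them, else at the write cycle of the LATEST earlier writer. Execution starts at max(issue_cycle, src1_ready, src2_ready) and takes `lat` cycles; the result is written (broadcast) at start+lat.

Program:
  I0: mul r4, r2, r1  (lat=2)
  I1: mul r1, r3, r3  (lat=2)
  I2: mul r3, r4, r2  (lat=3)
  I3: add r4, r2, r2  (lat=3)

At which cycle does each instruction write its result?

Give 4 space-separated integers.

Answer: 3 4 6 7

Derivation:
I0 mul r4: issue@1 deps=(None,None) exec_start@1 write@3
I1 mul r1: issue@2 deps=(None,None) exec_start@2 write@4
I2 mul r3: issue@3 deps=(0,None) exec_start@3 write@6
I3 add r4: issue@4 deps=(None,None) exec_start@4 write@7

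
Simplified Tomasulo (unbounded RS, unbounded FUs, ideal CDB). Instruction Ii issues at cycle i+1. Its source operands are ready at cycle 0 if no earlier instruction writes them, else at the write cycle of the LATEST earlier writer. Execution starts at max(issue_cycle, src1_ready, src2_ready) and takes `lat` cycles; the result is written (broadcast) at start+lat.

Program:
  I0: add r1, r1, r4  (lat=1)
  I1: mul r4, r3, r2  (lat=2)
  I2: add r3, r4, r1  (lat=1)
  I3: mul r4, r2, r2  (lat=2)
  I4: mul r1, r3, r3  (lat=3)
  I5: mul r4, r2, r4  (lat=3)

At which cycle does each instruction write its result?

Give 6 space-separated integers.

Answer: 2 4 5 6 8 9

Derivation:
I0 add r1: issue@1 deps=(None,None) exec_start@1 write@2
I1 mul r4: issue@2 deps=(None,None) exec_start@2 write@4
I2 add r3: issue@3 deps=(1,0) exec_start@4 write@5
I3 mul r4: issue@4 deps=(None,None) exec_start@4 write@6
I4 mul r1: issue@5 deps=(2,2) exec_start@5 write@8
I5 mul r4: issue@6 deps=(None,3) exec_start@6 write@9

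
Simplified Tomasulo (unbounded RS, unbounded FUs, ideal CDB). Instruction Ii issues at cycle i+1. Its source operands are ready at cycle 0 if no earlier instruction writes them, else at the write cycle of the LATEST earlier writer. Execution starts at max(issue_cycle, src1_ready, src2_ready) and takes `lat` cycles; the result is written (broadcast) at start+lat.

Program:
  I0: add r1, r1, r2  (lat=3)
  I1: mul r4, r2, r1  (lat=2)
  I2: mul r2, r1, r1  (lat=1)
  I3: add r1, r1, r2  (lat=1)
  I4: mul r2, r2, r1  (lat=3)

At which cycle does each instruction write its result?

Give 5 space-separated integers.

Answer: 4 6 5 6 9

Derivation:
I0 add r1: issue@1 deps=(None,None) exec_start@1 write@4
I1 mul r4: issue@2 deps=(None,0) exec_start@4 write@6
I2 mul r2: issue@3 deps=(0,0) exec_start@4 write@5
I3 add r1: issue@4 deps=(0,2) exec_start@5 write@6
I4 mul r2: issue@5 deps=(2,3) exec_start@6 write@9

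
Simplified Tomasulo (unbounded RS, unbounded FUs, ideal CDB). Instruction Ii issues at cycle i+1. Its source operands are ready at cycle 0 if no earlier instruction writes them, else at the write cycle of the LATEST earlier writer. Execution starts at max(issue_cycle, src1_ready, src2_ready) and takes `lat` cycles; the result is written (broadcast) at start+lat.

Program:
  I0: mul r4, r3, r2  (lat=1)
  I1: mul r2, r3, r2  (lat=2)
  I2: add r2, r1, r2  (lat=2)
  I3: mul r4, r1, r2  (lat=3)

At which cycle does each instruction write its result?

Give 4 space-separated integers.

I0 mul r4: issue@1 deps=(None,None) exec_start@1 write@2
I1 mul r2: issue@2 deps=(None,None) exec_start@2 write@4
I2 add r2: issue@3 deps=(None,1) exec_start@4 write@6
I3 mul r4: issue@4 deps=(None,2) exec_start@6 write@9

Answer: 2 4 6 9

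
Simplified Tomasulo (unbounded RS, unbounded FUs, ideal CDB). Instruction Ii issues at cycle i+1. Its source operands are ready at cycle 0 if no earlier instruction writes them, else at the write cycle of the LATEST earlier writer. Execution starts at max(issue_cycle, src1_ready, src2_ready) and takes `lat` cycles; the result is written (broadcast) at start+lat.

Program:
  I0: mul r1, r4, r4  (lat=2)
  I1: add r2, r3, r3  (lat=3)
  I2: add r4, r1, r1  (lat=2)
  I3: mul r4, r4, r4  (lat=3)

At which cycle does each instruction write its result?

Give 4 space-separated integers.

I0 mul r1: issue@1 deps=(None,None) exec_start@1 write@3
I1 add r2: issue@2 deps=(None,None) exec_start@2 write@5
I2 add r4: issue@3 deps=(0,0) exec_start@3 write@5
I3 mul r4: issue@4 deps=(2,2) exec_start@5 write@8

Answer: 3 5 5 8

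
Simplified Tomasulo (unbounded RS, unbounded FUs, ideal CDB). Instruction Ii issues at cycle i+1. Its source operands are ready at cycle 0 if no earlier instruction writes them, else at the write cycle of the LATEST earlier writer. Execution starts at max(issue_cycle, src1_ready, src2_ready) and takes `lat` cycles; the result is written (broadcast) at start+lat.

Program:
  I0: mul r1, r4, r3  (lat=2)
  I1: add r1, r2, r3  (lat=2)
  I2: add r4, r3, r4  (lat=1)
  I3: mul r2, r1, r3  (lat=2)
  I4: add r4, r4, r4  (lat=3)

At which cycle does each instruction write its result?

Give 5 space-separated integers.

Answer: 3 4 4 6 8

Derivation:
I0 mul r1: issue@1 deps=(None,None) exec_start@1 write@3
I1 add r1: issue@2 deps=(None,None) exec_start@2 write@4
I2 add r4: issue@3 deps=(None,None) exec_start@3 write@4
I3 mul r2: issue@4 deps=(1,None) exec_start@4 write@6
I4 add r4: issue@5 deps=(2,2) exec_start@5 write@8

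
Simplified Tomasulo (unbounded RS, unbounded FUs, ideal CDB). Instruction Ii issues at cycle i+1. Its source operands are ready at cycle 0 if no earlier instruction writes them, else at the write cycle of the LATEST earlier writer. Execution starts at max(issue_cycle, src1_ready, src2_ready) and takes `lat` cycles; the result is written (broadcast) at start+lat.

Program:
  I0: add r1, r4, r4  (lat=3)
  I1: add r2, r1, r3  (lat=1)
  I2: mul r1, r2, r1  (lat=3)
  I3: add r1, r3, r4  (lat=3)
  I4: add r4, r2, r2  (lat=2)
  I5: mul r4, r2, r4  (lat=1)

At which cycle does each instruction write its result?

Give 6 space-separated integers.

I0 add r1: issue@1 deps=(None,None) exec_start@1 write@4
I1 add r2: issue@2 deps=(0,None) exec_start@4 write@5
I2 mul r1: issue@3 deps=(1,0) exec_start@5 write@8
I3 add r1: issue@4 deps=(None,None) exec_start@4 write@7
I4 add r4: issue@5 deps=(1,1) exec_start@5 write@7
I5 mul r4: issue@6 deps=(1,4) exec_start@7 write@8

Answer: 4 5 8 7 7 8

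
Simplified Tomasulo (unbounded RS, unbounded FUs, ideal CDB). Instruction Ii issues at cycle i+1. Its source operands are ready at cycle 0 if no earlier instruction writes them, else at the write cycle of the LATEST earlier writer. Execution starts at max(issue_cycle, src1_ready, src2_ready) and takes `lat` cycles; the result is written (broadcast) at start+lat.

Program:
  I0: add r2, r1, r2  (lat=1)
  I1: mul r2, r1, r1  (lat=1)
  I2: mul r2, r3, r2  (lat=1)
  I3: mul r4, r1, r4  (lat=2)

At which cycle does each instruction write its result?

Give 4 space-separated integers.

I0 add r2: issue@1 deps=(None,None) exec_start@1 write@2
I1 mul r2: issue@2 deps=(None,None) exec_start@2 write@3
I2 mul r2: issue@3 deps=(None,1) exec_start@3 write@4
I3 mul r4: issue@4 deps=(None,None) exec_start@4 write@6

Answer: 2 3 4 6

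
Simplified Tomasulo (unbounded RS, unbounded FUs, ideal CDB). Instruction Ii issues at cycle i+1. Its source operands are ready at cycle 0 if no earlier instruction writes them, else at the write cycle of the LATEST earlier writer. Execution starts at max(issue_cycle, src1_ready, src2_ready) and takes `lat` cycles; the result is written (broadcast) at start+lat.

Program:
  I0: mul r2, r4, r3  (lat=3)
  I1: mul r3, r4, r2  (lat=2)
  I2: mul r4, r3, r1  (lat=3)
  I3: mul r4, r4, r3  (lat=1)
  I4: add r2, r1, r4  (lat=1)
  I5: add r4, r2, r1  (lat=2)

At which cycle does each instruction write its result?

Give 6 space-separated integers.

Answer: 4 6 9 10 11 13

Derivation:
I0 mul r2: issue@1 deps=(None,None) exec_start@1 write@4
I1 mul r3: issue@2 deps=(None,0) exec_start@4 write@6
I2 mul r4: issue@3 deps=(1,None) exec_start@6 write@9
I3 mul r4: issue@4 deps=(2,1) exec_start@9 write@10
I4 add r2: issue@5 deps=(None,3) exec_start@10 write@11
I5 add r4: issue@6 deps=(4,None) exec_start@11 write@13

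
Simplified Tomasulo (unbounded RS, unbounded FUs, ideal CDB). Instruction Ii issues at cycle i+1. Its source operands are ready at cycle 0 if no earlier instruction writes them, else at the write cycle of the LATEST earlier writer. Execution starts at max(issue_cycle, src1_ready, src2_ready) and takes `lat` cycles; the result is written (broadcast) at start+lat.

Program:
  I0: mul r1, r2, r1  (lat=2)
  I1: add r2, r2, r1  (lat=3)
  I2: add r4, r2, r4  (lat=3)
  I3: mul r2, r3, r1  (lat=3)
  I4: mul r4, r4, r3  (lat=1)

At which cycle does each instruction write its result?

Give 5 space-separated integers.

I0 mul r1: issue@1 deps=(None,None) exec_start@1 write@3
I1 add r2: issue@2 deps=(None,0) exec_start@3 write@6
I2 add r4: issue@3 deps=(1,None) exec_start@6 write@9
I3 mul r2: issue@4 deps=(None,0) exec_start@4 write@7
I4 mul r4: issue@5 deps=(2,None) exec_start@9 write@10

Answer: 3 6 9 7 10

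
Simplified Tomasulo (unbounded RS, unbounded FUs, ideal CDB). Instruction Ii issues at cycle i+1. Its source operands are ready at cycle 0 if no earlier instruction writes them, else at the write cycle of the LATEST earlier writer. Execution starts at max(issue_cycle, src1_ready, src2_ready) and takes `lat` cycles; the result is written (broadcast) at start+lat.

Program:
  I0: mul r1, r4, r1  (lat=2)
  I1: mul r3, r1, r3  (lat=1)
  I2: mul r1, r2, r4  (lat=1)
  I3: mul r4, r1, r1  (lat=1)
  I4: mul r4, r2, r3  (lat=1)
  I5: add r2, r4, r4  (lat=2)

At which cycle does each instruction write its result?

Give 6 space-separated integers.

Answer: 3 4 4 5 6 8

Derivation:
I0 mul r1: issue@1 deps=(None,None) exec_start@1 write@3
I1 mul r3: issue@2 deps=(0,None) exec_start@3 write@4
I2 mul r1: issue@3 deps=(None,None) exec_start@3 write@4
I3 mul r4: issue@4 deps=(2,2) exec_start@4 write@5
I4 mul r4: issue@5 deps=(None,1) exec_start@5 write@6
I5 add r2: issue@6 deps=(4,4) exec_start@6 write@8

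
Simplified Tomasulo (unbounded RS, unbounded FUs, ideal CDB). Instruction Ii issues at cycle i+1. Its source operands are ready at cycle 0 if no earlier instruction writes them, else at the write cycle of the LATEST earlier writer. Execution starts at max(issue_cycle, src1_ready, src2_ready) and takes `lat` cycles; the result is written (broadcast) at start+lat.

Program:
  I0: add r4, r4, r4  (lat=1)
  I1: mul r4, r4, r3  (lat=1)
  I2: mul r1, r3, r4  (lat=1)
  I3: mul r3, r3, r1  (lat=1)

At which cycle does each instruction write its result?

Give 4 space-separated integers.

I0 add r4: issue@1 deps=(None,None) exec_start@1 write@2
I1 mul r4: issue@2 deps=(0,None) exec_start@2 write@3
I2 mul r1: issue@3 deps=(None,1) exec_start@3 write@4
I3 mul r3: issue@4 deps=(None,2) exec_start@4 write@5

Answer: 2 3 4 5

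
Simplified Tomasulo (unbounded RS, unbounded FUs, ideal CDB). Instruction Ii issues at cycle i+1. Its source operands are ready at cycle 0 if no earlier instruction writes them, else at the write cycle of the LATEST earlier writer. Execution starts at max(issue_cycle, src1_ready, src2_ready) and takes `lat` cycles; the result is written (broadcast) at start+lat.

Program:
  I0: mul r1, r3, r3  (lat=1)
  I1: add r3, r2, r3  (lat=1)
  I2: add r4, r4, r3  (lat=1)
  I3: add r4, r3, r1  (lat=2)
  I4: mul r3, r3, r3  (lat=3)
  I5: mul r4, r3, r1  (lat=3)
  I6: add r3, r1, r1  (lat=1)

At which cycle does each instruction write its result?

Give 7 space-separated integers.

I0 mul r1: issue@1 deps=(None,None) exec_start@1 write@2
I1 add r3: issue@2 deps=(None,None) exec_start@2 write@3
I2 add r4: issue@3 deps=(None,1) exec_start@3 write@4
I3 add r4: issue@4 deps=(1,0) exec_start@4 write@6
I4 mul r3: issue@5 deps=(1,1) exec_start@5 write@8
I5 mul r4: issue@6 deps=(4,0) exec_start@8 write@11
I6 add r3: issue@7 deps=(0,0) exec_start@7 write@8

Answer: 2 3 4 6 8 11 8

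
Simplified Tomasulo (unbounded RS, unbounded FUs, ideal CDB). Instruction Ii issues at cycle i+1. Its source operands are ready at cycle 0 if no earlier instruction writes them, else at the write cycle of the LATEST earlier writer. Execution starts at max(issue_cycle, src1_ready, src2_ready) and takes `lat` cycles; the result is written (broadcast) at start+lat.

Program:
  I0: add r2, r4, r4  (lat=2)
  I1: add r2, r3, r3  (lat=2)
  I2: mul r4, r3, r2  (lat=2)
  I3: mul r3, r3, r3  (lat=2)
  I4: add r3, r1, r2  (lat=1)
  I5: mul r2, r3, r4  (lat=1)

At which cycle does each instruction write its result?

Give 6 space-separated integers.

Answer: 3 4 6 6 6 7

Derivation:
I0 add r2: issue@1 deps=(None,None) exec_start@1 write@3
I1 add r2: issue@2 deps=(None,None) exec_start@2 write@4
I2 mul r4: issue@3 deps=(None,1) exec_start@4 write@6
I3 mul r3: issue@4 deps=(None,None) exec_start@4 write@6
I4 add r3: issue@5 deps=(None,1) exec_start@5 write@6
I5 mul r2: issue@6 deps=(4,2) exec_start@6 write@7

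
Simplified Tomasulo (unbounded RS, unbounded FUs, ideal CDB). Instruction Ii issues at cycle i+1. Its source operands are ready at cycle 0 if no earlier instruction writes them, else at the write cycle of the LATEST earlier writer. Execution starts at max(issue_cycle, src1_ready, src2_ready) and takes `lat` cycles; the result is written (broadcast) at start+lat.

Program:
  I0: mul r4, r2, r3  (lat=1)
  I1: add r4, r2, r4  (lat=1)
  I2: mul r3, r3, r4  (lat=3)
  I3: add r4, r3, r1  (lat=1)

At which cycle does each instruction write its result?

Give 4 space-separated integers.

I0 mul r4: issue@1 deps=(None,None) exec_start@1 write@2
I1 add r4: issue@2 deps=(None,0) exec_start@2 write@3
I2 mul r3: issue@3 deps=(None,1) exec_start@3 write@6
I3 add r4: issue@4 deps=(2,None) exec_start@6 write@7

Answer: 2 3 6 7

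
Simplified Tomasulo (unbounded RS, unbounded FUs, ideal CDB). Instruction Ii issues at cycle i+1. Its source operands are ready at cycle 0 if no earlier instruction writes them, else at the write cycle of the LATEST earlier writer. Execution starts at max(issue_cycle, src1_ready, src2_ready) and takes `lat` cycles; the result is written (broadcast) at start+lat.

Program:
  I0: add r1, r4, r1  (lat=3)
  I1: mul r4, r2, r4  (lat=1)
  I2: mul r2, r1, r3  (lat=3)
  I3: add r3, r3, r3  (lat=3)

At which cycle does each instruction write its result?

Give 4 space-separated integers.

Answer: 4 3 7 7

Derivation:
I0 add r1: issue@1 deps=(None,None) exec_start@1 write@4
I1 mul r4: issue@2 deps=(None,None) exec_start@2 write@3
I2 mul r2: issue@3 deps=(0,None) exec_start@4 write@7
I3 add r3: issue@4 deps=(None,None) exec_start@4 write@7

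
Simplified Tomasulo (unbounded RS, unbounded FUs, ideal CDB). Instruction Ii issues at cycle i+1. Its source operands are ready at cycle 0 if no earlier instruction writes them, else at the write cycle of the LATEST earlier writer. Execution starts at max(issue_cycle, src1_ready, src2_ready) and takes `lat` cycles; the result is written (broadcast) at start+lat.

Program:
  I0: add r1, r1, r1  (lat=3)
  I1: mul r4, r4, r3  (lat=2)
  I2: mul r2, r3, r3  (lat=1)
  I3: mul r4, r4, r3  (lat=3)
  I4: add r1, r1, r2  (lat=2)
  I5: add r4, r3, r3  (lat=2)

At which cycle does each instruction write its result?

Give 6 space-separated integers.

Answer: 4 4 4 7 7 8

Derivation:
I0 add r1: issue@1 deps=(None,None) exec_start@1 write@4
I1 mul r4: issue@2 deps=(None,None) exec_start@2 write@4
I2 mul r2: issue@3 deps=(None,None) exec_start@3 write@4
I3 mul r4: issue@4 deps=(1,None) exec_start@4 write@7
I4 add r1: issue@5 deps=(0,2) exec_start@5 write@7
I5 add r4: issue@6 deps=(None,None) exec_start@6 write@8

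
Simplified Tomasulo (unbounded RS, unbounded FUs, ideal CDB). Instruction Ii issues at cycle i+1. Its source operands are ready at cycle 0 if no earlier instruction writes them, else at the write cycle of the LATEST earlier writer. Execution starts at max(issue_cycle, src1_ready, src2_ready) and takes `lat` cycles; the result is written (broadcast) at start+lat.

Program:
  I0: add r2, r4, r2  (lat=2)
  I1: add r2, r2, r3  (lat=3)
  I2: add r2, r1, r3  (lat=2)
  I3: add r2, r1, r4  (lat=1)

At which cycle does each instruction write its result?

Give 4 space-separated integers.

Answer: 3 6 5 5

Derivation:
I0 add r2: issue@1 deps=(None,None) exec_start@1 write@3
I1 add r2: issue@2 deps=(0,None) exec_start@3 write@6
I2 add r2: issue@3 deps=(None,None) exec_start@3 write@5
I3 add r2: issue@4 deps=(None,None) exec_start@4 write@5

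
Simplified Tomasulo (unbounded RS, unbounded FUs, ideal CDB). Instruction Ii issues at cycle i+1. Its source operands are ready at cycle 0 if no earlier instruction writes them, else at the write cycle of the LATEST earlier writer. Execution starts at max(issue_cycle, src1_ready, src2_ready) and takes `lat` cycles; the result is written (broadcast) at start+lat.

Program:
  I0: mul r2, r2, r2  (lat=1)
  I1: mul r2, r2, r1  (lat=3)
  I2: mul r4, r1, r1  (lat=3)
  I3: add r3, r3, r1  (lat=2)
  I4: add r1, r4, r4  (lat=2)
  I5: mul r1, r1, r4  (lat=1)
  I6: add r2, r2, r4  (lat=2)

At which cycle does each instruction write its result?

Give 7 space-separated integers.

Answer: 2 5 6 6 8 9 9

Derivation:
I0 mul r2: issue@1 deps=(None,None) exec_start@1 write@2
I1 mul r2: issue@2 deps=(0,None) exec_start@2 write@5
I2 mul r4: issue@3 deps=(None,None) exec_start@3 write@6
I3 add r3: issue@4 deps=(None,None) exec_start@4 write@6
I4 add r1: issue@5 deps=(2,2) exec_start@6 write@8
I5 mul r1: issue@6 deps=(4,2) exec_start@8 write@9
I6 add r2: issue@7 deps=(1,2) exec_start@7 write@9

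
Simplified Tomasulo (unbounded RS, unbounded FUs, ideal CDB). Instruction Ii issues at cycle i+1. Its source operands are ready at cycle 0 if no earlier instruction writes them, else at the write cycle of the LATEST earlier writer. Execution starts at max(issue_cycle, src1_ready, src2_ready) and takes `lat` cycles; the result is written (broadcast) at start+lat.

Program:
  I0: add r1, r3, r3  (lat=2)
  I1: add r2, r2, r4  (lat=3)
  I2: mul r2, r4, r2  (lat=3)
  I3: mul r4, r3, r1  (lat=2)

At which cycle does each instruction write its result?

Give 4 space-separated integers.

Answer: 3 5 8 6

Derivation:
I0 add r1: issue@1 deps=(None,None) exec_start@1 write@3
I1 add r2: issue@2 deps=(None,None) exec_start@2 write@5
I2 mul r2: issue@3 deps=(None,1) exec_start@5 write@8
I3 mul r4: issue@4 deps=(None,0) exec_start@4 write@6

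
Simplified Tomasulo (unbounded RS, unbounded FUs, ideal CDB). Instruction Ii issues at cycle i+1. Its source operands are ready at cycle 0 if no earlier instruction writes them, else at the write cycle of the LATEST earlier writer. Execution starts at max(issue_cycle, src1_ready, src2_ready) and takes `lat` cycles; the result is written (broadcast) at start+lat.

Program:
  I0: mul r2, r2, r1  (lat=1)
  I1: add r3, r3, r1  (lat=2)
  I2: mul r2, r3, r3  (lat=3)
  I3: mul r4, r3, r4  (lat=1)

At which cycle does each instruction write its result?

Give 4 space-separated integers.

I0 mul r2: issue@1 deps=(None,None) exec_start@1 write@2
I1 add r3: issue@2 deps=(None,None) exec_start@2 write@4
I2 mul r2: issue@3 deps=(1,1) exec_start@4 write@7
I3 mul r4: issue@4 deps=(1,None) exec_start@4 write@5

Answer: 2 4 7 5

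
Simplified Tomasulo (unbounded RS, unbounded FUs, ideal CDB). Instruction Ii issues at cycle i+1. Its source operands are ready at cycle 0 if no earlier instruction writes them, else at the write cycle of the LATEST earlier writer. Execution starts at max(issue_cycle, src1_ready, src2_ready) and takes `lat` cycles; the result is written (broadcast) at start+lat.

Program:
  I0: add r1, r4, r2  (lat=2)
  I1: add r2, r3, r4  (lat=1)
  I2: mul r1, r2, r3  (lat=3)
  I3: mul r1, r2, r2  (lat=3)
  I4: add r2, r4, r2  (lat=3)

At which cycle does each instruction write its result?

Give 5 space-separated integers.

I0 add r1: issue@1 deps=(None,None) exec_start@1 write@3
I1 add r2: issue@2 deps=(None,None) exec_start@2 write@3
I2 mul r1: issue@3 deps=(1,None) exec_start@3 write@6
I3 mul r1: issue@4 deps=(1,1) exec_start@4 write@7
I4 add r2: issue@5 deps=(None,1) exec_start@5 write@8

Answer: 3 3 6 7 8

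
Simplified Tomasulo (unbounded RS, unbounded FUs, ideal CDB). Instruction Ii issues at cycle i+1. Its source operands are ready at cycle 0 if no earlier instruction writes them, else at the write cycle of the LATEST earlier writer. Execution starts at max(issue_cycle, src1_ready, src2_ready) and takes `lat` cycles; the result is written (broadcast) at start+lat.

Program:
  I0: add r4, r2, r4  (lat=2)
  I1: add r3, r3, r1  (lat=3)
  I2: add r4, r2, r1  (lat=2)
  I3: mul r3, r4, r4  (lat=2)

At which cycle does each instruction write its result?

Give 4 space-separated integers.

Answer: 3 5 5 7

Derivation:
I0 add r4: issue@1 deps=(None,None) exec_start@1 write@3
I1 add r3: issue@2 deps=(None,None) exec_start@2 write@5
I2 add r4: issue@3 deps=(None,None) exec_start@3 write@5
I3 mul r3: issue@4 deps=(2,2) exec_start@5 write@7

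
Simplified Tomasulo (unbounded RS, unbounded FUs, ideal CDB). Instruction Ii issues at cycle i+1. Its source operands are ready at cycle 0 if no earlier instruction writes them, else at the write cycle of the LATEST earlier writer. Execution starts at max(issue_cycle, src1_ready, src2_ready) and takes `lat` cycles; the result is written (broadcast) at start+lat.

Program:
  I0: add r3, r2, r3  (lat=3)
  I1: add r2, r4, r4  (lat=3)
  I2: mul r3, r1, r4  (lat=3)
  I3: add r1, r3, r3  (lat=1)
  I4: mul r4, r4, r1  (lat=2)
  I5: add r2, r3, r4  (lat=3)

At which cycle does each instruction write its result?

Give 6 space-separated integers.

I0 add r3: issue@1 deps=(None,None) exec_start@1 write@4
I1 add r2: issue@2 deps=(None,None) exec_start@2 write@5
I2 mul r3: issue@3 deps=(None,None) exec_start@3 write@6
I3 add r1: issue@4 deps=(2,2) exec_start@6 write@7
I4 mul r4: issue@5 deps=(None,3) exec_start@7 write@9
I5 add r2: issue@6 deps=(2,4) exec_start@9 write@12

Answer: 4 5 6 7 9 12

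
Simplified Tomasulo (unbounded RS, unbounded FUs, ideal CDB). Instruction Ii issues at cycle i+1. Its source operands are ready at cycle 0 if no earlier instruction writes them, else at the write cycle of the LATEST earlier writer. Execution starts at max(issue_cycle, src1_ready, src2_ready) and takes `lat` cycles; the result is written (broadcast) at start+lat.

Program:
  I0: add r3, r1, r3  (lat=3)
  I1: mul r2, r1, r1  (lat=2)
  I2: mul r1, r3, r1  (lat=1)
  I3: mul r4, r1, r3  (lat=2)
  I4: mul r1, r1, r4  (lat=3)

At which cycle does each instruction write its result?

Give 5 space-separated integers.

Answer: 4 4 5 7 10

Derivation:
I0 add r3: issue@1 deps=(None,None) exec_start@1 write@4
I1 mul r2: issue@2 deps=(None,None) exec_start@2 write@4
I2 mul r1: issue@3 deps=(0,None) exec_start@4 write@5
I3 mul r4: issue@4 deps=(2,0) exec_start@5 write@7
I4 mul r1: issue@5 deps=(2,3) exec_start@7 write@10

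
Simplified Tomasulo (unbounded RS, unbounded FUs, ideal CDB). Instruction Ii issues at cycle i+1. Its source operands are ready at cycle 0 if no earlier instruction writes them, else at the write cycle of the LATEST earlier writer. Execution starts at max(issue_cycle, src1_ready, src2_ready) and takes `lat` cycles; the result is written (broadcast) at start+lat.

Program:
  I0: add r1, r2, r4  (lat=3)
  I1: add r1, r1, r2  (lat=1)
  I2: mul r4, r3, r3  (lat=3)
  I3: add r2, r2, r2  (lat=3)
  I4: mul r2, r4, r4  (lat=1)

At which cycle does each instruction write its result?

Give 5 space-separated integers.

I0 add r1: issue@1 deps=(None,None) exec_start@1 write@4
I1 add r1: issue@2 deps=(0,None) exec_start@4 write@5
I2 mul r4: issue@3 deps=(None,None) exec_start@3 write@6
I3 add r2: issue@4 deps=(None,None) exec_start@4 write@7
I4 mul r2: issue@5 deps=(2,2) exec_start@6 write@7

Answer: 4 5 6 7 7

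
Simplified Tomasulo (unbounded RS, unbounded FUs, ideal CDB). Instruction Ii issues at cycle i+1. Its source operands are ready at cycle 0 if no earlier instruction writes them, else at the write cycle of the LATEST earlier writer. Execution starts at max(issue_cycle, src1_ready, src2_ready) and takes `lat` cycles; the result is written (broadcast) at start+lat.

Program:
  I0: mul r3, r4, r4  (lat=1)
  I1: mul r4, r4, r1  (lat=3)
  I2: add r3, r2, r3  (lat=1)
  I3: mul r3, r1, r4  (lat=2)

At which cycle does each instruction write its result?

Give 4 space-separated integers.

I0 mul r3: issue@1 deps=(None,None) exec_start@1 write@2
I1 mul r4: issue@2 deps=(None,None) exec_start@2 write@5
I2 add r3: issue@3 deps=(None,0) exec_start@3 write@4
I3 mul r3: issue@4 deps=(None,1) exec_start@5 write@7

Answer: 2 5 4 7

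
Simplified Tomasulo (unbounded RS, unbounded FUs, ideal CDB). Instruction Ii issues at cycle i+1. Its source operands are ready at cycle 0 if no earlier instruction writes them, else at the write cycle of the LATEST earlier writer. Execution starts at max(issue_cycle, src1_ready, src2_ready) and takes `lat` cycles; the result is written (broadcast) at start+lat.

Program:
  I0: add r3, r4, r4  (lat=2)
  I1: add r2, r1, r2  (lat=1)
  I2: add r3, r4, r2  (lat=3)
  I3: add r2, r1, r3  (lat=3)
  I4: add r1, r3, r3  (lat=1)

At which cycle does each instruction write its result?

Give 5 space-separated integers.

Answer: 3 3 6 9 7

Derivation:
I0 add r3: issue@1 deps=(None,None) exec_start@1 write@3
I1 add r2: issue@2 deps=(None,None) exec_start@2 write@3
I2 add r3: issue@3 deps=(None,1) exec_start@3 write@6
I3 add r2: issue@4 deps=(None,2) exec_start@6 write@9
I4 add r1: issue@5 deps=(2,2) exec_start@6 write@7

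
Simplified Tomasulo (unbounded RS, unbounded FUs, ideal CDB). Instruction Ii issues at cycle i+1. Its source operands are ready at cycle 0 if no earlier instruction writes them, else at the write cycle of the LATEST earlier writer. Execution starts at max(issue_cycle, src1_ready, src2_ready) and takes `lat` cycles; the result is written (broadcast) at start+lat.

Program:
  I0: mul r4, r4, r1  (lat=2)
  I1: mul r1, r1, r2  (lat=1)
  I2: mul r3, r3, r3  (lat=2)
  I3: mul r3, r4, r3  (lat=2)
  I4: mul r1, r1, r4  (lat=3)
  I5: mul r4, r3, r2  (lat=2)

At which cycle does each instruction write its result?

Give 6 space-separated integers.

Answer: 3 3 5 7 8 9

Derivation:
I0 mul r4: issue@1 deps=(None,None) exec_start@1 write@3
I1 mul r1: issue@2 deps=(None,None) exec_start@2 write@3
I2 mul r3: issue@3 deps=(None,None) exec_start@3 write@5
I3 mul r3: issue@4 deps=(0,2) exec_start@5 write@7
I4 mul r1: issue@5 deps=(1,0) exec_start@5 write@8
I5 mul r4: issue@6 deps=(3,None) exec_start@7 write@9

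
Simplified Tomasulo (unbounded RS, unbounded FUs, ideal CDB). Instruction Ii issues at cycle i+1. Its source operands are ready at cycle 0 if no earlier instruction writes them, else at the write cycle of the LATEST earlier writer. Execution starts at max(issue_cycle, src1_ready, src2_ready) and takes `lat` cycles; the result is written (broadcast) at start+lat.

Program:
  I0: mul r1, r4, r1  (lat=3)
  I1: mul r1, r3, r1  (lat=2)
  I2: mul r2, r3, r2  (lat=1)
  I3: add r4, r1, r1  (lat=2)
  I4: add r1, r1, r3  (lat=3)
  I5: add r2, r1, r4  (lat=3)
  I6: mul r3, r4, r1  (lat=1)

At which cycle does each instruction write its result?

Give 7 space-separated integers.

Answer: 4 6 4 8 9 12 10

Derivation:
I0 mul r1: issue@1 deps=(None,None) exec_start@1 write@4
I1 mul r1: issue@2 deps=(None,0) exec_start@4 write@6
I2 mul r2: issue@3 deps=(None,None) exec_start@3 write@4
I3 add r4: issue@4 deps=(1,1) exec_start@6 write@8
I4 add r1: issue@5 deps=(1,None) exec_start@6 write@9
I5 add r2: issue@6 deps=(4,3) exec_start@9 write@12
I6 mul r3: issue@7 deps=(3,4) exec_start@9 write@10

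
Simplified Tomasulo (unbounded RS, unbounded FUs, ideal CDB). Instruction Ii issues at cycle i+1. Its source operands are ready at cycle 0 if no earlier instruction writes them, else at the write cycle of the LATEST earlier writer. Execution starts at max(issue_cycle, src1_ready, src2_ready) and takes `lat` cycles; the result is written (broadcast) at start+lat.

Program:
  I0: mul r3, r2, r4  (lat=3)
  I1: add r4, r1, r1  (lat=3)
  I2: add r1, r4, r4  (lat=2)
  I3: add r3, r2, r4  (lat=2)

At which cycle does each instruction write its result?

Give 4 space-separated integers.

Answer: 4 5 7 7

Derivation:
I0 mul r3: issue@1 deps=(None,None) exec_start@1 write@4
I1 add r4: issue@2 deps=(None,None) exec_start@2 write@5
I2 add r1: issue@3 deps=(1,1) exec_start@5 write@7
I3 add r3: issue@4 deps=(None,1) exec_start@5 write@7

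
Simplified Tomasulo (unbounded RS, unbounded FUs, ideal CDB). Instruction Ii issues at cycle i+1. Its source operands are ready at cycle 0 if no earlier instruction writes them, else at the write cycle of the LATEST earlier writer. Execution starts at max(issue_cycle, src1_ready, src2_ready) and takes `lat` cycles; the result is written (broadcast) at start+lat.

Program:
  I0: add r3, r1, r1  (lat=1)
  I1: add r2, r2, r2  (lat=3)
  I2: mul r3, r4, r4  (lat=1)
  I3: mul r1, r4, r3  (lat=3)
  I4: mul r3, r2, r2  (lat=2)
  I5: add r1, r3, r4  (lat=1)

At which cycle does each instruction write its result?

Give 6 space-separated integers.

I0 add r3: issue@1 deps=(None,None) exec_start@1 write@2
I1 add r2: issue@2 deps=(None,None) exec_start@2 write@5
I2 mul r3: issue@3 deps=(None,None) exec_start@3 write@4
I3 mul r1: issue@4 deps=(None,2) exec_start@4 write@7
I4 mul r3: issue@5 deps=(1,1) exec_start@5 write@7
I5 add r1: issue@6 deps=(4,None) exec_start@7 write@8

Answer: 2 5 4 7 7 8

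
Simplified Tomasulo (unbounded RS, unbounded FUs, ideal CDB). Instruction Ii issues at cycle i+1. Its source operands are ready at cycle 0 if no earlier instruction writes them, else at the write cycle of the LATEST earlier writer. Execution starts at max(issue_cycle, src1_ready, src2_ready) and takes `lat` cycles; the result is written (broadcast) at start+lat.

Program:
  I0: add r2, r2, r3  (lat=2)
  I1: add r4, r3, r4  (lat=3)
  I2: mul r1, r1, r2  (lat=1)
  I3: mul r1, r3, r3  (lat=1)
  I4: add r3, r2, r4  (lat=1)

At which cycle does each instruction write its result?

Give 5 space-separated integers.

I0 add r2: issue@1 deps=(None,None) exec_start@1 write@3
I1 add r4: issue@2 deps=(None,None) exec_start@2 write@5
I2 mul r1: issue@3 deps=(None,0) exec_start@3 write@4
I3 mul r1: issue@4 deps=(None,None) exec_start@4 write@5
I4 add r3: issue@5 deps=(0,1) exec_start@5 write@6

Answer: 3 5 4 5 6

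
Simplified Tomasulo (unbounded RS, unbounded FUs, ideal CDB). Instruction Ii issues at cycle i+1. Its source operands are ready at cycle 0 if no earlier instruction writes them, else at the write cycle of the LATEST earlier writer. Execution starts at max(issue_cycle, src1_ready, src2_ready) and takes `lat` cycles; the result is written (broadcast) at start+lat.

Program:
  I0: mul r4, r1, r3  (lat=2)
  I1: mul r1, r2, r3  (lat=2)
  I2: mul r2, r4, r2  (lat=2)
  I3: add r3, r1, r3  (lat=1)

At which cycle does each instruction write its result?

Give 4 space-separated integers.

I0 mul r4: issue@1 deps=(None,None) exec_start@1 write@3
I1 mul r1: issue@2 deps=(None,None) exec_start@2 write@4
I2 mul r2: issue@3 deps=(0,None) exec_start@3 write@5
I3 add r3: issue@4 deps=(1,None) exec_start@4 write@5

Answer: 3 4 5 5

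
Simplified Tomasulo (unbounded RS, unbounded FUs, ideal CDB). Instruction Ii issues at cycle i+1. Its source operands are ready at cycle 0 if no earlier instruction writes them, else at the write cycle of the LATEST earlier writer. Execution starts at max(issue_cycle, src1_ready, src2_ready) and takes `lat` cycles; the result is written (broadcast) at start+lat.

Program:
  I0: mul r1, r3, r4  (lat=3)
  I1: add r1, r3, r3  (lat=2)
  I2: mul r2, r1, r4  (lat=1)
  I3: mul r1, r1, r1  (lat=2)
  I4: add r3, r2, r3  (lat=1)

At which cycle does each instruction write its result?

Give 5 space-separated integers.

I0 mul r1: issue@1 deps=(None,None) exec_start@1 write@4
I1 add r1: issue@2 deps=(None,None) exec_start@2 write@4
I2 mul r2: issue@3 deps=(1,None) exec_start@4 write@5
I3 mul r1: issue@4 deps=(1,1) exec_start@4 write@6
I4 add r3: issue@5 deps=(2,None) exec_start@5 write@6

Answer: 4 4 5 6 6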